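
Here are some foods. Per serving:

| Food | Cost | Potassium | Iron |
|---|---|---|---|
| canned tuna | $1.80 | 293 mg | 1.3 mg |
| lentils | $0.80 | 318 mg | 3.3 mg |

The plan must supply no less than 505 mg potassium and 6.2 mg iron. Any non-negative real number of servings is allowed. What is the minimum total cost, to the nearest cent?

Two binding constraints pin down two serving amounts, so the optimal mix uses at most two foods. The candidates are each food alone (scaled to the tighter of potassium/iron) and each pair with both constraints tight.
canned tuna only: max(505/293, 6.2/1.3) = 4.769 servings → $8.58.
lentils only: max(505/318, 6.2/3.3) = 1.879 servings → $1.50.
canned tuna + lentils: the both-tight solution has a negative serving — not a feasible corner.
The minimum over all feasible corners is $1.50.

$1.50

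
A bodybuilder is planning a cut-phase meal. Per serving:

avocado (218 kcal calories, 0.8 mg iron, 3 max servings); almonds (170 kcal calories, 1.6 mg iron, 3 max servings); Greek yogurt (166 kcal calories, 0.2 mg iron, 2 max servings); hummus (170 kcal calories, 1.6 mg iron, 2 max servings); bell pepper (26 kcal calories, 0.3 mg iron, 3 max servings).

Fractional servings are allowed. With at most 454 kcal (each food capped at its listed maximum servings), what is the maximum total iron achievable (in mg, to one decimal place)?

Iron per kcal: bell pepper 0.01154, almonds 0.009412, hummus 0.009412, avocado 0.00367, Greek yogurt 0.001205.
Take 3 servings of bell pepper: uses 78 kcal, +0.9 mg iron (running total 0.9 mg).
Take 2.212 servings of almonds: uses 376 kcal, +3.5 mg iron (running total 4.4 mg).
Filling greedily by iron-per-kcal is optimal for one linear limit, giving 4.4 mg.

4.4 mg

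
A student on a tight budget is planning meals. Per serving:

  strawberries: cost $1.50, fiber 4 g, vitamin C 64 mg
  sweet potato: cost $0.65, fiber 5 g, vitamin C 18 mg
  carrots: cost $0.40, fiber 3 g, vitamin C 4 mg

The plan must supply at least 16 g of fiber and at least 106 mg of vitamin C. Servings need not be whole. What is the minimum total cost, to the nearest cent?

Compare the cost at each extreme point of the feasible region.
strawberries only: max(16/4, 106/64) = 4 servings → $6.00.
sweet potato only: max(16/5, 106/18) = 5.889 servings → $3.83.
carrots only: max(16/3, 106/4) = 26.5 servings → $10.60.
strawberries + sweet potato with both tight: 0.9758 servings and 2.419 servings → $3.04.
strawberries + carrots with both tight: 1.443 servings and 3.409 servings → $3.53.
sweet potato + carrots: intersection lies outside the first quadrant.
The minimum over all feasible corners is $3.04.

$3.04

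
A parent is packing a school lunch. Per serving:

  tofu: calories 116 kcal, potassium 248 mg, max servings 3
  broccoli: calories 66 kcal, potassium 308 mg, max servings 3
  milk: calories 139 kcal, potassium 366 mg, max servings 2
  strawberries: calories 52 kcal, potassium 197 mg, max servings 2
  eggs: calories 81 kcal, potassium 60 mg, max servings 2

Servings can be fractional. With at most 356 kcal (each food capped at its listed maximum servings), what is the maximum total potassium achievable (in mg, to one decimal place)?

Potassium per kcal: broccoli 4.667, strawberries 3.788, milk 2.633, tofu 2.138, eggs 0.7407.
Take 3 servings of broccoli: uses 198 kcal, +924.0 mg potassium (running total 924.0 mg).
Take 2 servings of strawberries: uses 104 kcal, +394.0 mg potassium (running total 1318.0 mg).
Take 0.3885 servings of milk: uses 54 kcal, +142.2 mg potassium (running total 1460.2 mg).
Filling greedily by potassium-per-kcal is optimal for one linear limit, giving 1460.2 mg.

1460.2 mg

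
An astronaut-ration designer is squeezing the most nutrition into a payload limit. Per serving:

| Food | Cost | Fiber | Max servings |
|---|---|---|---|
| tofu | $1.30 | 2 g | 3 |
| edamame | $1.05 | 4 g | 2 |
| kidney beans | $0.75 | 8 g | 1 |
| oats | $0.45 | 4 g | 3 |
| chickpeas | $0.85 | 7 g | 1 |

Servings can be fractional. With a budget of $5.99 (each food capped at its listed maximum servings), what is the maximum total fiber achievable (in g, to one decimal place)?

Fiber per dollar: kidney beans 10.67, oats 8.889, chickpeas 8.235, edamame 3.81, tofu 1.538.
Take 1 serving of kidney beans: spends $0.75, +8.0 g fiber (running total 8.0 g).
Take 3 servings of oats: spends $1.35, +12.0 g fiber (running total 20.0 g).
Take 1 serving of chickpeas: spends $0.85, +7.0 g fiber (running total 27.0 g).
Take 2 servings of edamame: spends $2.10, +8.0 g fiber (running total 35.0 g).
Take 0.7231 servings of tofu: spends $0.94, +1.4 g fiber (running total 36.4 g).
Filling greedily by fiber-per-dollar is optimal for one linear limit, giving 36.4 g.

36.4 g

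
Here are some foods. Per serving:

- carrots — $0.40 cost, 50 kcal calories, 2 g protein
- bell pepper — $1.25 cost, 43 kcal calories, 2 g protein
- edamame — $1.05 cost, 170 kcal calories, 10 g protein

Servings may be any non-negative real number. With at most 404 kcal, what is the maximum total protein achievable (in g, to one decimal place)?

Protein per kcal: edamame 0.05882, bell pepper 0.04651, carrots 0.04.
With no serving limits, spend the whole calories allowance on edamame: 404 kcal / 170 kcal × 10 g = 23.8 g.

23.8 g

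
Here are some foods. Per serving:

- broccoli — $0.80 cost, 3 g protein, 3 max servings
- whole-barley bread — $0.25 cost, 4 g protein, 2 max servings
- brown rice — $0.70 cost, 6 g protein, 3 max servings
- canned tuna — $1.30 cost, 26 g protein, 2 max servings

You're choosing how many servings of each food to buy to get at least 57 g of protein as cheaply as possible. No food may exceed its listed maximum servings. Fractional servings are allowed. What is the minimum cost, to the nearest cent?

$2.91

Cost per g of protein: canned tuna $0.0500, whole-barley bread $0.0625, brown rice $0.1167, broccoli $0.2667.
Take 2 servings of canned tuna: +52.0 g protein for $2.60 (total $2.60, still need 5.0 g).
Take 1.25 servings of whole-barley bread: +5.0 g protein for $0.31 (total $2.91, still need 0.0 g).
Filling from the cheapest source first is optimal under one linear minimum: $2.91.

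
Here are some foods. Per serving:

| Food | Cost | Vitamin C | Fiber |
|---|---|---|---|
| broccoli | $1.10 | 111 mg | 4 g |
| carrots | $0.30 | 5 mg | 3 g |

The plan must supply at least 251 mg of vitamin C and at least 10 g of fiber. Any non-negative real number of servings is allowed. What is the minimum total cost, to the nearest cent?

$2.57

With two linear requirements the optimum uses one or two foods; enumerate the corners.
broccoli only: max(251/111, 10/4) = 2.5 servings → $2.75.
carrots only: max(251/5, 10/3) = 50.2 servings → $15.06.
broccoli + carrots with both tight: 2.246 servings and 0.3387 servings → $2.57.
The minimum over all feasible corners is $2.57.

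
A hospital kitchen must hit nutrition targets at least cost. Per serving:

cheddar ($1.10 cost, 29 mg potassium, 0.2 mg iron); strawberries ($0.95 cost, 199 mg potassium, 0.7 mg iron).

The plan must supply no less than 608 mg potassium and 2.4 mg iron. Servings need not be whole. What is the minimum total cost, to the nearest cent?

cheddar only: max(608/29, 2.4/0.2) = 20.97 servings → $23.06.
strawberries only: max(608/199, 2.4/0.7) = 3.429 servings → $3.26.
cheddar + strawberries with both tight: 2.667 servings and 2.667 servings → $5.47.
The minimum over all feasible corners is $3.26.

$3.26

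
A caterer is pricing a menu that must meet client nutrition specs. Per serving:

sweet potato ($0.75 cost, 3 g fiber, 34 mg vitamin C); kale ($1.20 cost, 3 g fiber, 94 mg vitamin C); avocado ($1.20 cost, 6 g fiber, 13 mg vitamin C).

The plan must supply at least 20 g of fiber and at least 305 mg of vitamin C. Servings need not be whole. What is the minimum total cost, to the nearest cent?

Check every corner: each single food scaled to meet both minima, and each pair solved so both constraints bind.
sweet potato only: max(20/3, 305/34) = 8.971 servings → $6.73.
kale only: max(20/3, 305/94) = 6.667 servings → $8.00.
avocado only: max(20/6, 305/13) = 23.46 servings → $28.15.
sweet potato + kale with both tight: 5.361 servings and 1.306 servings → $5.59.
sweet potato + avocado: intersection lies outside the first quadrant.
kale + avocado with both tight: 2.99 servings and 1.838 servings → $5.79.
Cheapest feasible corner: $5.59.

$5.59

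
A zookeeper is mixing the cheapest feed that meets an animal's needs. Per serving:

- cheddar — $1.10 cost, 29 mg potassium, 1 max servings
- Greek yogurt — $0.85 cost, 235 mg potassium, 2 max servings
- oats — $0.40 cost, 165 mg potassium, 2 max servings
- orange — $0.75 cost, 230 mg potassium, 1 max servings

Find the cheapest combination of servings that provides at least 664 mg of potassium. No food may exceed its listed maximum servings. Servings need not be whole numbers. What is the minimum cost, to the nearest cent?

Cost per mg of potassium: oats $0.0024, orange $0.0033, Greek yogurt $0.0036, cheddar $0.0379.
Take 2 servings of oats: +330.0 mg potassium for $0.80 (total $0.80, still need 334.0 mg).
Take 1 serving of orange: +230.0 mg potassium for $0.75 (total $1.55, still need 104.0 mg).
Take 0.4426 servings of Greek yogurt: +104.0 mg potassium for $0.38 (total $1.93, still need 0.0 mg).
Filling from the cheapest source first is optimal under one linear minimum: $1.93.

$1.93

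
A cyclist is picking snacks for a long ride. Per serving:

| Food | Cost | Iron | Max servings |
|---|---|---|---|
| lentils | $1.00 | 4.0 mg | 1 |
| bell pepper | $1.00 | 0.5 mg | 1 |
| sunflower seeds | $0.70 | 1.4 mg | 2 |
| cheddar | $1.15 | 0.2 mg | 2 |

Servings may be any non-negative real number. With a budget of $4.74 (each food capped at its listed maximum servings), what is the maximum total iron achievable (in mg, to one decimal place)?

Iron per dollar: lentils 4, sunflower seeds 2, bell pepper 0.5, cheddar 0.1739.
Take 1 serving of lentils: spends $1.00, +4.0 mg iron (running total 4.0 mg).
Take 2 servings of sunflower seeds: spends $1.40, +2.8 mg iron (running total 6.8 mg).
Take 1 serving of bell pepper: spends $1.00, +0.5 mg iron (running total 7.3 mg).
Take 1.165 servings of cheddar: spends $1.34, +0.2 mg iron (running total 7.5 mg).
Filling greedily by iron-per-dollar is optimal for one linear limit, giving 7.5 mg.

7.5 mg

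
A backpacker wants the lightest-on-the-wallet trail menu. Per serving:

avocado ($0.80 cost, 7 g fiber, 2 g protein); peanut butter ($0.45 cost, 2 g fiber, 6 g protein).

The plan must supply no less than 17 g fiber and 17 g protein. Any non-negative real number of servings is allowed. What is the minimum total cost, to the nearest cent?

A basic optimal solution has at most two foods positive. Try each food alone and each pair with both targets met exactly.
avocado only: max(17/7, 17/2) = 8.5 servings → $6.80.
peanut butter only: max(17/2, 17/6) = 8.5 servings → $3.83.
avocado + peanut butter with both tight: 1.789 servings and 2.237 servings → $2.44.
The minimum over all feasible corners is $2.44.

$2.44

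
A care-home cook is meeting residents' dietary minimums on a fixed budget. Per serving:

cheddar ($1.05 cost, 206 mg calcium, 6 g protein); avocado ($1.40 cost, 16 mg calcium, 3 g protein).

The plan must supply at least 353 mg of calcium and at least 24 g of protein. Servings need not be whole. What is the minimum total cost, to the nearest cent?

$4.20

An LP optimum is at a vertex; with two nutrient constraints at most two foods are used. Check each candidate.
cheddar only: max(353/206, 24/6) = 4 servings → $4.20.
avocado only: max(353/16, 24/3) = 22.06 servings → $30.89.
cheddar + avocado with both tight: 1.293 servings and 5.414 servings → $8.94.
So the least-cost plan costs $4.20.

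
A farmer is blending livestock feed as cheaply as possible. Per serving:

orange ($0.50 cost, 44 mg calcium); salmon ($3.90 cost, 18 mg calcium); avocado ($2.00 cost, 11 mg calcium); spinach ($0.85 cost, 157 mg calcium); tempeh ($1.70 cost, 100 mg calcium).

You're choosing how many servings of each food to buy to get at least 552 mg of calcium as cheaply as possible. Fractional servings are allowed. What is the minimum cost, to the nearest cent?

Cost per mg of calcium: spinach $0.0054, orange $0.0114, tempeh $0.0170, avocado $0.1818, salmon $0.2167.
With no serving limits, use only spinach: 552 mg / 157 mg = 3.516 servings × $0.85 = $2.99.

$2.99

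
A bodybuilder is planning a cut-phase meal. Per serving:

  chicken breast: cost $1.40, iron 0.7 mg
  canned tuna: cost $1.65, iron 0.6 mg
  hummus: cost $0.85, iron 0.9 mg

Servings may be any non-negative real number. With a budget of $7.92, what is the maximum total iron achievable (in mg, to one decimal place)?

8.4 mg

Iron per dollar: hummus 1.059, chicken breast 0.5, canned tuna 0.3636.
With no serving limits, spend the whole cost allowance on hummus: $7.92 / $0.85 × 0.9 mg = 8.4 mg.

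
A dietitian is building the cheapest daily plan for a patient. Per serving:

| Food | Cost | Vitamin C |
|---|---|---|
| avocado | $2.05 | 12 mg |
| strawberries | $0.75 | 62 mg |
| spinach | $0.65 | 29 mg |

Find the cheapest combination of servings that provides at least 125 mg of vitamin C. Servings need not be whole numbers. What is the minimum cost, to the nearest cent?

$1.51

Cost per mg of vitamin C: strawberries $0.0121, spinach $0.0224, avocado $0.1708.
With no serving limits, use only strawberries: 125 mg / 62 mg = 2.016 servings × $0.75 = $1.51.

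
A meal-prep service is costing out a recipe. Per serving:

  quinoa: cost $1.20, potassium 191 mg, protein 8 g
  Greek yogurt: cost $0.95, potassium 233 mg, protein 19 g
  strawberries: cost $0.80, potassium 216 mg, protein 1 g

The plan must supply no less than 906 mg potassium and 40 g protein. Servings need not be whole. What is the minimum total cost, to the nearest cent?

$3.53

With two linear requirements the optimum uses one or two foods; enumerate the corners.
quinoa only: max(906/191, 40/8) = 5 servings → $6.00.
Greek yogurt only: max(906/233, 40/19) = 3.888 servings → $3.69.
strawberries only: max(906/216, 40/1) = 40 servings → $32.00.
quinoa + Greek yogurt with both tight: 4.473 servings and 0.2221 servings → $5.58.
quinoa + strawberries with both targets exact would need a negative amount; discard.
Greek yogurt + strawberries with both tight: 1.998 servings and 2.039 servings → $3.53.
Cheapest feasible corner: $3.53.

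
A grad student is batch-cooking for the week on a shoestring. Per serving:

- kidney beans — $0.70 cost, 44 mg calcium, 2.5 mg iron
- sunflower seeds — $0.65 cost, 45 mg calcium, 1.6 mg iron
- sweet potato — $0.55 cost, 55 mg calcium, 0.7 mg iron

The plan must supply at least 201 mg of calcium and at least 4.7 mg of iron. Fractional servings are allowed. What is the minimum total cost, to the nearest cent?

$2.30

The cheapest plan sits at a corner of the feasible region — with two constraints it uses at most two foods.
kidney beans only: max(201/44, 4.7/2.5) = 4.568 servings → $3.20.
sunflower seeds only: max(201/45, 4.7/1.6) = 4.467 servings → $2.90.
sweet potato only: max(201/55, 4.7/0.7) = 6.714 servings → $3.69.
kidney beans + sunflower seeds: the both-tight solution has a negative serving — not a feasible corner.
kidney beans + sweet potato with both tight: 1.104 servings and 2.771 servings → $2.30.
sunflower seeds + sweet potato with both tight: 2.085 servings and 1.949 servings → $2.43.
The minimum over all feasible corners is $2.30.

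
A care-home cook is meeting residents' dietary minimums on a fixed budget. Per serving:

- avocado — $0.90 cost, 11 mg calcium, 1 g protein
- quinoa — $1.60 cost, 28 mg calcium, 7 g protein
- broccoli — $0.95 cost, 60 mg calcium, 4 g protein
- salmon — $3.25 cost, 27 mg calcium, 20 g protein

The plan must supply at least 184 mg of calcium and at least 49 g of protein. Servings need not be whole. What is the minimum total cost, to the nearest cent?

$8.61

For a min-cost LP with two ≥-constraints, a basic feasible solution has at most two positive variables.
avocado only: max(184/11, 49/1) = 49 servings → $44.10.
quinoa only: max(184/28, 49/7) = 7 servings → $11.20.
broccoli only: max(184/60, 49/4) = 12.25 servings → $11.64.
salmon only: max(184/27, 49/20) = 6.815 servings → $22.15.
avocado + quinoa: the both-tight solution has a negative serving — not a feasible corner.
avocado + broccoli: intersection lies outside the first quadrant.
avocado + salmon with both tight: 12.21 servings and 1.839 servings → $16.97.
quinoa + broccoli with both targets exact would need a negative amount; discard.
quinoa + salmon with both tight: 6.353 servings and 0.2264 servings → $10.90.
broccoli + salmon with both tight: 2.158 servings and 2.018 servings → $8.61.
Cheapest feasible corner: $8.61.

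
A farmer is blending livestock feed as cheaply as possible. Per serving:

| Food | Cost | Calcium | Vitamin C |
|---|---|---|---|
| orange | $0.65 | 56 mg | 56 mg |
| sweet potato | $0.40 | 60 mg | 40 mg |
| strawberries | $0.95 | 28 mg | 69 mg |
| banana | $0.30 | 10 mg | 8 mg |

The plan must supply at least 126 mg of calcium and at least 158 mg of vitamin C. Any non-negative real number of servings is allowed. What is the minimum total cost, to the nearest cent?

$1.58

For a min-cost LP with two ≥-constraints, a basic feasible solution has at most two positive variables.
orange only: max(126/56, 158/56) = 2.821 servings → $1.83.
sweet potato only: max(126/60, 158/40) = 3.95 servings → $1.58.
strawberries only: max(126/28, 158/69) = 4.5 servings → $4.28.
banana only: max(126/10, 158/8) = 19.75 servings → $5.92.
orange + sweet potato with both targets exact would need a negative amount; discard.
orange + strawberries with both tight: 1.86 servings and 0.7805 servings → $1.95.
orange + banana: intersection lies outside the first quadrant.
sweet potato + strawberries with both tight: 1.414 servings and 1.47 servings → $1.96.
sweet potato + banana: the both-tight solution has a negative serving — not a feasible corner.
strawberries + banana with both tight: 1.227 servings and 9.163 servings → $3.92.
The minimum over all feasible corners is $1.58.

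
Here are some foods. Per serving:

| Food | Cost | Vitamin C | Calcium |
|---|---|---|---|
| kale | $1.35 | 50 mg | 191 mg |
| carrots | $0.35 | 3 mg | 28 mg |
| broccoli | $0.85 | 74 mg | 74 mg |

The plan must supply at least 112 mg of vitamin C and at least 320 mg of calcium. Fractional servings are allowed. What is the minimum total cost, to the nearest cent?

Check every corner: each single food scaled to meet both minima, and each pair solved so both constraints bind.
kale only: max(112/50, 320/191) = 2.24 servings → $3.02.
carrots only: max(112/3, 320/28) = 37.33 servings → $13.07.
broccoli only: max(112/74, 320/74) = 4.324 servings → $3.68.
kale + carrots: the both-tight solution has a negative serving — not a feasible corner.
kale + broccoli with both tight: 1.475 servings and 0.5168 servings → $2.43.
carrots + broccoli with both tight: 8.32 servings and 1.176 servings → $3.91.
Cheapest feasible corner: $2.43.

$2.43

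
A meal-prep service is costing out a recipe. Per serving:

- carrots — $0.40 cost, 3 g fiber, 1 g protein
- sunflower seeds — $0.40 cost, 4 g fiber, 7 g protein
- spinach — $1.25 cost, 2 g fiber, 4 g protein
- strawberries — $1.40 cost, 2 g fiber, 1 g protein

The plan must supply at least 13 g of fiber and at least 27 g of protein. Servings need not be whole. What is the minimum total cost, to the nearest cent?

$1.54

Compare the cost at each extreme point of the feasible region.
carrots only: max(13/3, 27/1) = 27 servings → $10.80.
sunflower seeds only: max(13/4, 27/7) = 3.857 servings → $1.54.
spinach only: max(13/2, 27/4) = 6.75 servings → $8.44.
strawberries only: max(13/2, 27/1) = 27 servings → $37.80.
carrots + sunflower seeds with both targets exact would need a negative amount; discard.
carrots + spinach: intersection lies outside the first quadrant.
carrots + strawberries: intersection lies outside the first quadrant.
sunflower seeds + spinach with both targets exact would need a negative amount; discard.
sunflower seeds + strawberries: the both-tight solution has a negative serving — not a feasible corner.
spinach + strawberries with both targets exact would need a negative amount; discard.
The minimum over all feasible corners is $1.54.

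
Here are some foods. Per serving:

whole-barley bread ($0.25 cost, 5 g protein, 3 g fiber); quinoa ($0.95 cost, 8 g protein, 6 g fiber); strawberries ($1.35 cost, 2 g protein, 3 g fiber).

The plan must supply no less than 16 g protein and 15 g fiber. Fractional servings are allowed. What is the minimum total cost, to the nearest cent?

Minimising a linear cost over {protein ≥ 16, fiber ≥ 15, servings ≥ 0} — the optimum is at a vertex, using one or two foods.
whole-barley bread only: max(16/5, 15/3) = 5 servings → $1.25.
quinoa only: max(16/8, 15/6) = 2.5 servings → $2.38.
strawberries only: max(16/2, 15/3) = 8 servings → $10.80.
whole-barley bread + quinoa with both targets exact would need a negative amount; discard.
whole-barley bread + strawberries with both tight: 2 servings and 3 servings → $4.55.
quinoa + strawberries with both tight: 1.5 servings and 2 servings → $4.12.
So the least-cost plan costs $1.25.

$1.25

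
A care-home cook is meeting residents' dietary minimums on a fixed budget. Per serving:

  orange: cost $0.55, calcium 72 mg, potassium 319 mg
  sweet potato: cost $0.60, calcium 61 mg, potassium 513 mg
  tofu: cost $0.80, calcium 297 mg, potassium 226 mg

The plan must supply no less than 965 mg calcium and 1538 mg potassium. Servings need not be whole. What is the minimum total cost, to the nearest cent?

The cheapest plan sits at a corner of the feasible region — with two constraints it uses at most two foods.
orange only: max(965/72, 1538/319) = 13.4 servings → $7.37.
sweet potato only: max(965/61, 1538/513) = 15.82 servings → $9.49.
tofu only: max(965/297, 1538/226) = 6.805 servings → $5.44.
orange + sweet potato: the both-tight solution has a negative serving — not a feasible corner.
orange + tofu with both tight: 3.042 servings and 2.512 servings → $3.68.
sweet potato + tofu with both tight: 1.723 servings and 2.895 servings → $3.35.
The minimum over all feasible corners is $3.35.

$3.35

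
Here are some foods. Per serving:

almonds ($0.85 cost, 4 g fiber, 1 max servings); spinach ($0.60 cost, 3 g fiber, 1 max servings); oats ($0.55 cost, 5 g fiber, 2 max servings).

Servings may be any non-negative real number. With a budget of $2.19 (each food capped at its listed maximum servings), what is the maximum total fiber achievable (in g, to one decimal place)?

Fiber per dollar: oats 9.091, spinach 5, almonds 4.706.
Take 2 servings of oats: spends $1.10, +10.0 g fiber (running total 10.0 g).
Take 1 serving of spinach: spends $0.60, +3.0 g fiber (running total 13.0 g).
Take 0.5765 servings of almonds: spends $0.49, +2.3 g fiber (running total 15.3 g).
Filling greedily by fiber-per-dollar is optimal for one linear limit, giving 15.3 g.

15.3 g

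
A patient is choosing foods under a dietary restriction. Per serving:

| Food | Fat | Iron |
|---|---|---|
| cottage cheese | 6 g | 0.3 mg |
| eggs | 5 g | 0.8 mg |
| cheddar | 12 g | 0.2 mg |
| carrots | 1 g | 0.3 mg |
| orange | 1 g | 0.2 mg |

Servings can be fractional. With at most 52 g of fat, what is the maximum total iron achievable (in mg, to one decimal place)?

Iron per g fat: carrots 0.3, orange 0.2, eggs 0.16, cottage cheese 0.05, cheddar 0.01667.
With no serving limits, spend the whole fat allowance on carrots: 52 g / 1 g × 0.3 mg = 15.6 mg.

15.6 mg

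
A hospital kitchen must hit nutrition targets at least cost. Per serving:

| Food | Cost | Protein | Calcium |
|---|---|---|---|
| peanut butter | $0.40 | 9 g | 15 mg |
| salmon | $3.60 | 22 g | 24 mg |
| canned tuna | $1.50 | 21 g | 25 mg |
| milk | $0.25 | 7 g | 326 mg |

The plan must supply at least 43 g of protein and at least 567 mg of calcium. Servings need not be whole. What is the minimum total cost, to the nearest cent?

This is a tiny linear program; its minimum lies at a vertex of the feasible set. List the vertices and price them.
peanut butter only: max(43/9, 567/15) = 37.8 servings → $15.12.
salmon only: max(43/22, 567/24) = 23.62 servings → $85.05.
canned tuna only: max(43/21, 567/25) = 22.68 servings → $34.02.
milk only: max(43/7, 567/326) = 6.143 servings → $1.54.
peanut butter + salmon: intersection lies outside the first quadrant.
peanut butter + canned tuna with both targets exact would need a negative amount; discard.
peanut butter + milk with both tight: 3.552 servings and 1.576 servings → $1.81.
salmon + canned tuna: intersection lies outside the first quadrant.
salmon + milk with both tight: 1.435 servings and 1.634 servings → $5.57.
canned tuna + milk with both tight: 1.506 servings and 1.624 servings → $2.67.
So the least-cost plan costs $1.54.

$1.54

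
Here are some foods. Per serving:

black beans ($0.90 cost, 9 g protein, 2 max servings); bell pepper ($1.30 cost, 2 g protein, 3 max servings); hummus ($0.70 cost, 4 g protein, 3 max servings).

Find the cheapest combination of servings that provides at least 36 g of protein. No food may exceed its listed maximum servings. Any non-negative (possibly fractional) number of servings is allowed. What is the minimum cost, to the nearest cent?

$7.80

Cost per g of protein: black beans $0.1000, hummus $0.1750, bell pepper $0.6500.
Take 2 servings of black beans: +18.0 g protein for $1.80 (total $1.80, still need 18.0 g).
Take 3 servings of hummus: +12.0 g protein for $2.10 (total $3.90, still need 6.0 g).
Take 3 servings of bell pepper: +6.0 g protein for $3.90 (total $7.80, still need 0.0 g).
Filling from the cheapest source first is optimal under one linear minimum: $7.80.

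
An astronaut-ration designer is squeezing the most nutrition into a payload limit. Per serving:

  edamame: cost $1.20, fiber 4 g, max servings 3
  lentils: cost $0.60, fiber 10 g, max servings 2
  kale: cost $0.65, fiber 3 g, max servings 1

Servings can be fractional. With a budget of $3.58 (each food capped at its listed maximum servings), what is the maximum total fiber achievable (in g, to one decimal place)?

Fiber per dollar: lentils 16.67, kale 4.615, edamame 3.333.
Take 2 servings of lentils: spends $1.20, +20.0 g fiber (running total 20.0 g).
Take 1 serving of kale: spends $0.65, +3.0 g fiber (running total 23.0 g).
Take 1.442 servings of edamame: spends $1.73, +5.8 g fiber (running total 28.8 g).
Filling greedily by fiber-per-dollar is optimal for one linear limit, giving 28.8 g.

28.8 g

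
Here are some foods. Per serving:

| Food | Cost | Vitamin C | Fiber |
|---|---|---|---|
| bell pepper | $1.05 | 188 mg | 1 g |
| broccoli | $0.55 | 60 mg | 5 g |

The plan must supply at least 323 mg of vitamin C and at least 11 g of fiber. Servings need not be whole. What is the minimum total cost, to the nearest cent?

$2.23

An LP optimum is at a vertex; with two nutrient constraints at most two foods are used. Check each candidate.
bell pepper only: max(323/188, 11/1) = 11 servings → $11.55.
broccoli only: max(323/60, 11/5) = 5.383 servings → $2.96.
bell pepper + broccoli with both tight: 1.085 servings and 1.983 servings → $2.23.
The minimum over all feasible corners is $2.23.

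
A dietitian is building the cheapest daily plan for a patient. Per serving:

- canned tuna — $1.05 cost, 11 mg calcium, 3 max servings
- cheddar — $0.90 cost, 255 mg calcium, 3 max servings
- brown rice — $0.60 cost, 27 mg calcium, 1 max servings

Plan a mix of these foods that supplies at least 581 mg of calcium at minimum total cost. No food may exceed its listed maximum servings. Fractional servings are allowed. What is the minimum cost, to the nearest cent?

$2.05

Cost per mg of calcium: cheddar $0.0035, brown rice $0.0222, canned tuna $0.0955.
Take 2.278 servings of cheddar: +581.0 mg calcium for $2.05 (total $2.05, still need 0.0 mg).
Greedy by cheapest-per-mg is optimal for a single linear constraint, so the minimum cost is $2.05.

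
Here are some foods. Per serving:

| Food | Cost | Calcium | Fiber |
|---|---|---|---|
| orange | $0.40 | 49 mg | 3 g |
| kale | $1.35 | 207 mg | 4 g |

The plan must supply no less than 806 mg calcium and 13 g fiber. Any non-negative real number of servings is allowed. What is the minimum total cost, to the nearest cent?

Check every corner: each single food scaled to meet both minima, and each pair solved so both constraints bind.
orange only: max(806/49, 13/3) = 16.45 servings → $6.58.
kale only: max(806/207, 13/4) = 3.894 servings → $5.26.
orange + kale: the both-tight solution has a negative serving — not a feasible corner.
So the least-cost plan costs $5.26.

$5.26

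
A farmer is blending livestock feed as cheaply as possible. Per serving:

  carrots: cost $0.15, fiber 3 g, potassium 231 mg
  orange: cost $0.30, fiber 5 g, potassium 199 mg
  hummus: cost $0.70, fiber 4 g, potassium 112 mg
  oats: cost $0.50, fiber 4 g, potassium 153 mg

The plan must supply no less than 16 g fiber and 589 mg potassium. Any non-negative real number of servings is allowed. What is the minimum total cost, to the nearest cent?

$0.80

carrots only: max(16/3, 589/231) = 5.333 servings → $0.80.
orange only: max(16/5, 589/199) = 3.2 servings → $0.96.
hummus only: max(16/4, 589/112) = 5.259 servings → $3.68.
oats only: max(16/4, 589/153) = 4 servings → $2.00.
carrots + orange: the both-tight solution has a negative serving — not a feasible corner.
carrots + hummus with both tight: 0.9592 servings and 3.281 servings → $2.44.
carrots + oats: intersection lies outside the first quadrant.
orange + hummus with both tight: 2.39 servings and 1.013 servings → $1.43.
orange + oats with both targets exact would need a negative amount; discard.
hummus + oats with both tight: 0.561 servings and 3.439 servings → $2.11.
Cheapest feasible corner: $0.80.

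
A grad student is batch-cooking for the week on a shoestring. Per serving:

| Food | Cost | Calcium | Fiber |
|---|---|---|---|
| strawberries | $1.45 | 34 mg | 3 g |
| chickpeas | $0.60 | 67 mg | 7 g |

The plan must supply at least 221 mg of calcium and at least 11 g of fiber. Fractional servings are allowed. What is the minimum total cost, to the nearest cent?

Two binding constraints pin down two serving amounts, so the optimal mix uses at most two foods. The candidates are each food alone (scaled to the tighter of calcium/fiber) and each pair with both constraints tight.
strawberries only: max(221/34, 11/3) = 6.5 servings → $9.43.
chickpeas only: max(221/67, 11/7) = 3.299 servings → $1.98.
strawberries + chickpeas with both targets exact would need a negative amount; discard.
The minimum over all feasible corners is $1.98.

$1.98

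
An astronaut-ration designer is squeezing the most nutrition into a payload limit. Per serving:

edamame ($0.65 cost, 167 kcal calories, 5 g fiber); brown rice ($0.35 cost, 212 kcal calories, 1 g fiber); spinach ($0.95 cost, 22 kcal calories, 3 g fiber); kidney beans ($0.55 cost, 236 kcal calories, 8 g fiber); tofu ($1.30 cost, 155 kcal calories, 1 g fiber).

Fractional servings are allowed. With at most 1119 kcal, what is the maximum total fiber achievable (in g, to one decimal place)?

Fiber per kcal: spinach 0.1364, kidney beans 0.0339, edamame 0.02994, tofu 0.006452, brown rice 0.004717.
With no serving limits, spend the whole calories allowance on spinach: 1119 kcal / 22 kcal × 3 g = 152.6 g.

152.6 g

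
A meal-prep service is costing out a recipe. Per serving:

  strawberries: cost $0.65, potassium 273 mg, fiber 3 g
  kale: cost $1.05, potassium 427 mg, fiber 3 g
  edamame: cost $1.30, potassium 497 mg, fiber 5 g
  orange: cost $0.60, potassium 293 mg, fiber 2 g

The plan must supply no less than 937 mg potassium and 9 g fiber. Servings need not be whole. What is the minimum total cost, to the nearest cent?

$2.13

Compare the cost at each extreme point of the feasible region.
strawberries only: max(937/273, 9/3) = 3.432 servings → $2.23.
kale only: max(937/427, 9/3) = 3 servings → $3.15.
edamame only: max(937/497, 9/5) = 1.885 servings → $2.45.
orange only: max(937/293, 9/2) = 4.5 servings → $2.70.
strawberries + kale with both tight: 2.234 servings and 0.7662 servings → $2.26.
strawberries + edamame: the both-tight solution has a negative serving — not a feasible corner.
strawberries + orange with both tight: 2.291 servings and 1.063 servings → $2.13.
kale + edamame with both tight: 0.3292 servings and 1.602 servings → $2.43.
kale + orange: intersection lies outside the first quadrant.
edamame + orange with both tight: 1.62 servings and 0.4501 servings → $2.38.
Cheapest feasible corner: $2.13.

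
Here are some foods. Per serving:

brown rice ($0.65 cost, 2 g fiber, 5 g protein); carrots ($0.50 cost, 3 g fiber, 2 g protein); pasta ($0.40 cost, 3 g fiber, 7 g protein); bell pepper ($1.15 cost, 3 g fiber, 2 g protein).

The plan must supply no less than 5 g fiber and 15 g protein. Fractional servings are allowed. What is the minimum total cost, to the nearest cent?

At the optimum either one food covers both requirements or two foods hit both targets exactly; no other combination can be cheaper.
brown rice only: max(5/2, 15/5) = 3 servings → $1.95.
carrots only: max(5/3, 15/2) = 7.5 servings → $3.75.
pasta only: max(5/3, 15/7) = 2.143 servings → $0.86.
bell pepper only: max(5/3, 15/2) = 7.5 servings → $8.62.
brown rice + carrots: intersection lies outside the first quadrant.
brown rice + pasta: intersection lies outside the first quadrant.
brown rice + bell pepper: intersection lies outside the first quadrant.
carrots + pasta with both targets exact would need a negative amount; discard.
carrots + bell pepper (both tight): parallel constraints — no distinct corner.
pasta + bell pepper: intersection lies outside the first quadrant.
Cheapest feasible corner: $0.86.

$0.86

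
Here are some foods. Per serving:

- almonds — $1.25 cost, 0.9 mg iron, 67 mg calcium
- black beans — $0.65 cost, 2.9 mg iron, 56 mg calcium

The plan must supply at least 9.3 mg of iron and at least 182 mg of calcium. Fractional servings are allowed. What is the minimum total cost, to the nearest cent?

A basic optimal solution has at most two foods positive. Try each food alone and each pair with both targets met exactly.
almonds only: max(9.3/0.9, 182/67) = 10.33 servings → $12.92.
black beans only: max(9.3/2.9, 182/56) = 3.25 servings → $2.11.
almonds + black beans with both tight: 0.04864 servings and 3.192 servings → $2.14.
So the least-cost plan costs $2.11.

$2.11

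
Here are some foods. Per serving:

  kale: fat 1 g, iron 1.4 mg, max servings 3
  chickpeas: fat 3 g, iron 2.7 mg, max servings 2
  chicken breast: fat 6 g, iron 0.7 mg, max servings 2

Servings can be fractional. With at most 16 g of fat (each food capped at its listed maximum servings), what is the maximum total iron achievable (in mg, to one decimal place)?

Iron per g fat: kale 1.4, chickpeas 0.9, chicken breast 0.1167.
Take 3 servings of kale: uses 3 g fat, +4.2 mg iron (running total 4.2 mg).
Take 2 servings of chickpeas: uses 6 g fat, +5.4 mg iron (running total 9.6 mg).
Take 1.167 servings of chicken breast: uses 7 g fat, +0.8 mg iron (running total 10.4 mg).
Filling greedily by iron-per-g fat is optimal for one linear limit, giving 10.4 mg.

10.4 mg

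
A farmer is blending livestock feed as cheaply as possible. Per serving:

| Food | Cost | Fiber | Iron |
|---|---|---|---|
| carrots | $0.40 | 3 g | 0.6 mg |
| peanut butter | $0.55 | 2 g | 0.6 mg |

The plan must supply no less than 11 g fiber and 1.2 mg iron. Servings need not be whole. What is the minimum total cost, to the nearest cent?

Check every corner: each single food scaled to meet both minima, and each pair solved so both constraints bind.
carrots only: max(11/3, 1.2/0.6) = 3.667 servings → $1.47.
peanut butter only: max(11/2, 1.2/0.6) = 5.5 servings → $3.02.
carrots + peanut butter: the both-tight solution has a negative serving — not a feasible corner.
The minimum over all feasible corners is $1.47.

$1.47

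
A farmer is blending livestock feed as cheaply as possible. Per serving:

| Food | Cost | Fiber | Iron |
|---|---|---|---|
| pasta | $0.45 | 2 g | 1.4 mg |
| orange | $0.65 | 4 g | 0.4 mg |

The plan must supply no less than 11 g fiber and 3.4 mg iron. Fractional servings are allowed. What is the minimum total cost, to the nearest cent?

$2.03

With two linear requirements the optimum uses one or two foods; enumerate the corners.
pasta only: max(11/2, 3.4/1.4) = 5.5 servings → $2.48.
orange only: max(11/4, 3.4/0.4) = 8.5 servings → $5.53.
pasta + orange with both tight: 1.917 servings and 1.792 servings → $2.03.
Cheapest feasible corner: $2.03.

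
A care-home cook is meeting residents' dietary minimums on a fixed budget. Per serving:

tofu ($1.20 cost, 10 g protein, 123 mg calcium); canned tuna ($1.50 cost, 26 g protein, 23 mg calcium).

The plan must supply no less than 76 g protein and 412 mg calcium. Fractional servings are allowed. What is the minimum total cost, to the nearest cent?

tofu only: max(76/10, 412/123) = 7.6 servings → $9.12.
canned tuna only: max(76/26, 412/23) = 17.91 servings → $26.87.
tofu + canned tuna with both tight: 3.02 servings and 1.761 servings → $6.27.
The minimum over all feasible corners is $6.27.

$6.27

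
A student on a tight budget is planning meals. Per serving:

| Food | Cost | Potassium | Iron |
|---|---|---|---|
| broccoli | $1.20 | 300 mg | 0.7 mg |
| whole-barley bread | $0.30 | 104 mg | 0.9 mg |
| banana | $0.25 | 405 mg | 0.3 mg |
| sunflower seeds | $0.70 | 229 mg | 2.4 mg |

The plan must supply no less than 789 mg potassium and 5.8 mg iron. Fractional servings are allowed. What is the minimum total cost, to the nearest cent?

A basic optimal solution has at most two foods positive. Try each food alone and each pair with both targets met exactly.
broccoli only: max(789/300, 5.8/0.7) = 8.286 servings → $9.94.
whole-barley bread only: max(789/104, 5.8/0.9) = 7.587 servings → $2.28.
banana only: max(789/405, 5.8/0.3) = 19.33 servings → $4.83.
sunflower seeds only: max(789/229, 5.8/2.4) = 3.445 servings → $2.41.
broccoli + whole-barley bread with both tight: 0.5421 servings and 6.023 servings → $2.46.
broccoli + banana with both targets exact would need a negative amount; discard.
broccoli + sunflower seeds with both tight: 1.01 servings and 2.122 servings → $2.70.
whole-barley bread + banana with both tight: 6.338 servings and 0.3207 servings → $1.98.
whole-barley bread + sunflower seeds with both targets exact would need a negative amount; discard.
banana + sunflower seeds with both tight: 0.6259 servings and 2.338 servings → $1.79.
The minimum over all feasible corners is $1.79.

$1.79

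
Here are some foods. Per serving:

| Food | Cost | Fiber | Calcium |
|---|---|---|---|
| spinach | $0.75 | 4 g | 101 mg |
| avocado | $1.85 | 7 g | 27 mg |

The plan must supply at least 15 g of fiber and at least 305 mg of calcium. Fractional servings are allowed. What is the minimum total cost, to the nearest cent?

$2.81

spinach only: max(15/4, 305/101) = 3.75 servings → $2.81.
avocado only: max(15/7, 305/27) = 11.3 servings → $20.90.
spinach + avocado with both tight: 2.888 servings and 0.4925 servings → $3.08.
So the least-cost plan costs $2.81.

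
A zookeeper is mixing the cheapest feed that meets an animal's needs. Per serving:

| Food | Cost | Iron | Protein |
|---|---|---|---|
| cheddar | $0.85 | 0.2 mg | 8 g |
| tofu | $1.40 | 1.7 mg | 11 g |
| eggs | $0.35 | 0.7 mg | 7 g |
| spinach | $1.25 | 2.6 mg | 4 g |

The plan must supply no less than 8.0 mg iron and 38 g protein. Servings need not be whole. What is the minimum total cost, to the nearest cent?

$3.90

With two linear requirements the optimum uses one or two foods; enumerate the corners.
cheddar only: max(8.0/0.2, 38/8) = 40 servings → $34.00.
tofu only: max(8.0/1.7, 38/11) = 4.706 servings → $6.59.
eggs only: max(8.0/0.7, 38/7) = 11.43 servings → $4.00.
spinach only: max(8.0/2.6, 38/4) = 9.5 servings → $11.88.
cheddar + tofu with both targets exact would need a negative amount; discard.
cheddar + eggs: intersection lies outside the first quadrant.
cheddar + spinach with both tight: 3.34 servings and 2.82 servings → $6.36.
tofu + eggs with both targets exact would need a negative amount; discard.
tofu + spinach with both tight: 3.064 servings and 1.073 servings → $5.63.
eggs + spinach with both tight: 4.338 servings and 1.909 servings → $3.90.
Cheapest feasible corner: $3.90.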